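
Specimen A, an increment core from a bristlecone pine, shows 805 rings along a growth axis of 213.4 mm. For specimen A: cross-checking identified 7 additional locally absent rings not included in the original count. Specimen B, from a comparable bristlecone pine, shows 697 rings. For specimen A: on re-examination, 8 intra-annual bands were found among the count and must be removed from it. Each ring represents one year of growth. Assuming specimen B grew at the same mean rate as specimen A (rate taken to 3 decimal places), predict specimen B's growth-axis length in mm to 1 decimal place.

Specimen A: true ring count = 805 − 8 + 7 = 804.
A: Mean rate = 213.4 mm / 804 years ≈ 0.265 mm/year.
Length of B = 0.265 × 697 = 184.7 mm.

184.7 mm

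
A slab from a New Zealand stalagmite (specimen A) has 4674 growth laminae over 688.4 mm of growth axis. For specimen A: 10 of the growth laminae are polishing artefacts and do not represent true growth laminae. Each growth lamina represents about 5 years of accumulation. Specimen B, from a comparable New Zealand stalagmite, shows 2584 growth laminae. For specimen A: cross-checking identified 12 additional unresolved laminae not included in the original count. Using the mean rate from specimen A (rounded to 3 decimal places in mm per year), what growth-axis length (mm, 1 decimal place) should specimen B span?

374.7 mm

Specimen A: correcting the raw count gives 4674 − 10 + 12 = 4676 true growth laminae.
Specimen A: multiplying by 5 years per growth lamina: 4676 × 5 = 23380 years.
A: Extension rate ≈ 688.4 / 23380 = 0.029 mm/yr.
Specimen B: at 5 years per growth lamina, 2584 × 5 = 12920 years. For B, 0.029 mm/year × 12920 years = 374.7 mm.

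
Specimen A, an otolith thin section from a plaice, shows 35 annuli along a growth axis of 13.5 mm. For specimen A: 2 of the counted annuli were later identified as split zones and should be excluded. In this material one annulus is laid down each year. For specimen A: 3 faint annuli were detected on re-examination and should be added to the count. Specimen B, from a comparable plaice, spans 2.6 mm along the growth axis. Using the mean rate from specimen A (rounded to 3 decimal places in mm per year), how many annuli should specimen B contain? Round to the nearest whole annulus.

7 annuli

Specimen A: correcting the raw count gives 35 − 2 + 3 = 36 true annuli.
A: 13.5 mm over 36 years gives 13.5 / 36 ≈ 0.375 mm per year.
Specimen B: 2.6 mm / 0.375 mm per year = 6.93 years ≈ 7 annuli.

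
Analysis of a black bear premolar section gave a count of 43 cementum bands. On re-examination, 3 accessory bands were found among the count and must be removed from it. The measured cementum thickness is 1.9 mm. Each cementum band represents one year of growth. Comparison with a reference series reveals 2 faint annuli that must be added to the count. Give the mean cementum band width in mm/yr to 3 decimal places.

True cementum band count = 43 − 3 + 2 = 42.
Extension rate ≈ 1.9 / 42 = 0.045 mm/yr.

0.045 mm/yr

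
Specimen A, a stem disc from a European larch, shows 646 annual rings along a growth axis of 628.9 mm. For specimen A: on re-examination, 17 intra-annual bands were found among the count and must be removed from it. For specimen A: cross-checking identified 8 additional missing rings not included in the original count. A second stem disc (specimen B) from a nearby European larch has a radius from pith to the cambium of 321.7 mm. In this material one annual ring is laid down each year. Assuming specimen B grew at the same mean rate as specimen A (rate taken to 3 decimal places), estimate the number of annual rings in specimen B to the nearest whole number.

Specimen A: adjusted count: 646 − 17 + 8 = 637 annual rings.
A: 628.9 mm over 637 years gives 628.9 / 637 ≈ 0.987 mm/yr.
Specimen B: 321.7 mm / 0.987 mm per year = 325.94 years ≈ 326 annual rings.

326 annual rings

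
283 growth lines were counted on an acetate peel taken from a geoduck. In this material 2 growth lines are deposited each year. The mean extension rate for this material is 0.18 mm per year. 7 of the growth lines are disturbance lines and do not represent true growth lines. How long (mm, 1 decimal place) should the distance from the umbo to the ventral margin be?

24.8 mm

True growth line count = 283 − 7 = 276.
Dividing by 2 growth lines per year: 276 / 2 = 138 years.
138 years at 0.18 mm/year gives 0.18 × 138 = 24.8 mm.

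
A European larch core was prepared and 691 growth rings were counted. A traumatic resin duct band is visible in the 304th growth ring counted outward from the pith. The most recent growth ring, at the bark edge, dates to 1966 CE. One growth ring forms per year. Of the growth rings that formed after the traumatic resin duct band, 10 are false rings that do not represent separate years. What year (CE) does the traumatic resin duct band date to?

The traumatic resin duct band sits at growth ring 304 from the pith, so 691 − 304 = 387 growth rings formed after it.
387 − 10 false = 377 true growth rings after the traumatic resin duct band.
The growth ring at the bark edge is 1966 CE, so the traumatic resin duct band dates to 1966 − 377 = 1589 CE.

1589 CE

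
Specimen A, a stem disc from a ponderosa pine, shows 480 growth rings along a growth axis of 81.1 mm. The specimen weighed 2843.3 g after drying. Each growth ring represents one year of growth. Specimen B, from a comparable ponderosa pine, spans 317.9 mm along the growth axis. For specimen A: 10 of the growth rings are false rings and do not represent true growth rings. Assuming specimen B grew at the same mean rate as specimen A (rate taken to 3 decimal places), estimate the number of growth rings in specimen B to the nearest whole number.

1838 growth rings

Specimen A: adjusted count: 480 − 10 = 470 growth rings.
A: Extension rate ≈ 81.1 / 470 = 0.173 mm/year.
B spans 317.9 / 0.173 = 1837.57 years ≈ 1838 growth rings.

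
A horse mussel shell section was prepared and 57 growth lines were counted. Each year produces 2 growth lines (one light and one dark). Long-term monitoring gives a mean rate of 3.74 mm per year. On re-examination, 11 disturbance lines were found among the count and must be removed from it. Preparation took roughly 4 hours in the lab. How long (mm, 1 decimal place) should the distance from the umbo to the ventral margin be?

86.0 mm

Adjusted count: 57 − 11 = 46 growth lines.
With 2 growth lines per year, 46 / 2 = 23 years.
Length ≈ 3.74 × 23 = 86.0 mm.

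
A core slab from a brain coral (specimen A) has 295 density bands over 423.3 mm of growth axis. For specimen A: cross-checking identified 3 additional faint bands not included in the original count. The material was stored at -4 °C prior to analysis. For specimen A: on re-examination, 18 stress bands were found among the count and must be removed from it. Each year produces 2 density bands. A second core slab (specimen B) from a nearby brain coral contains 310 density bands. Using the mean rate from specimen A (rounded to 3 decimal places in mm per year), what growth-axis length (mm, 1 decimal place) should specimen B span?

468.7 mm

Specimen A: after corrections the count is 295 − 18 + 3 = 280 density bands.
Specimen A: 280 density bands at 2 per year is 280 / 2 = 140 years.
A: Extension rate ≈ 423.3 / 140 = 3.024 mm per year.
Specimen B: dividing by 2 density bands per year: 310 / 2 = 155 years. B's length ≈ 3.024 × 155 = 468.7 mm.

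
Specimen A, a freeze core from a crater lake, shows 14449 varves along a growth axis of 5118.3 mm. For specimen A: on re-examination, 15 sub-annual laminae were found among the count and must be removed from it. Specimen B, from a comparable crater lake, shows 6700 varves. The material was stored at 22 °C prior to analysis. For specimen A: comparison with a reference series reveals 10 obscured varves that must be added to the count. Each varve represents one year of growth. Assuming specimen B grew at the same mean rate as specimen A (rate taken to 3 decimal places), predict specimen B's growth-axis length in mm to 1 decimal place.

2371.8 mm

Specimen A: true varve count = 14449 − 15 + 10 = 14444.
A: Mean rate = 5118.3 mm / 14444 years ≈ 0.354 mm/year.
Length of B = 0.354 × 6700 = 2371.8 mm.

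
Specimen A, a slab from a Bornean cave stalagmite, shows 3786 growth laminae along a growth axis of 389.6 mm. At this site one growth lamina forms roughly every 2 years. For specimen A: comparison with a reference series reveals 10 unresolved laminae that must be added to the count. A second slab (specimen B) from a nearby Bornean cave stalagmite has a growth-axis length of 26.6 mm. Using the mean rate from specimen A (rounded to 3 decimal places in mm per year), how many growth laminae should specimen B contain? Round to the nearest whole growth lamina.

Specimen A: correcting the raw count gives 3786 + 10 = 3796 true growth laminae.
Specimen A: multiplying by 2 years per growth lamina: 3796 × 2 = 7592 years.
A: Extension rate ≈ 389.6 / 7592 = 0.051 mm per year.
For B, 26.6 / 0.051 = 521.57 years; at 2 years per growth lamina that is 521.57 / 2 ≈ 261 growth laminae.

261 growth laminae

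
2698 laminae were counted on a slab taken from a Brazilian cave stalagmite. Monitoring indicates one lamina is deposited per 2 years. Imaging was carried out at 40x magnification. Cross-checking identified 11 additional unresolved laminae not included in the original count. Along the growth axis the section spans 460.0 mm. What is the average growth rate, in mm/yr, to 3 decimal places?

0.085 mm/yr

True lamina count = 2698 + 11 = 2709.
Multiplying by 2 years per lamina: 2709 × 2 = 5418 years.
Extension rate ≈ 460.0 / 5418 = 0.085 mm/yr.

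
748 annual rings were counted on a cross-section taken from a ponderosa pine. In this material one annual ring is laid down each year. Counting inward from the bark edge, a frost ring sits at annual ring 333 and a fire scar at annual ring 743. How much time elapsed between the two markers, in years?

410 yr

743 − 333 = 410 annual rings lie between the two events.
That is 410 years at one annual ring per year.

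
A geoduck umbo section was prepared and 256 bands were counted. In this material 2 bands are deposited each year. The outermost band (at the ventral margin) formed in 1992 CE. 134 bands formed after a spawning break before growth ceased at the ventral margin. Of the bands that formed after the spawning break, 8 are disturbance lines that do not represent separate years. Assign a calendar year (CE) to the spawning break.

There are 134 bands younger than the spawning break.
Excluding 8 false bands: 134 − 8 = 126.
126 bands at 2 per year is 126 / 2 = 63 years.
Counting back 63 years from 1992 CE places the spawning break in 1992 − 63 = 1929 CE.

1929 CE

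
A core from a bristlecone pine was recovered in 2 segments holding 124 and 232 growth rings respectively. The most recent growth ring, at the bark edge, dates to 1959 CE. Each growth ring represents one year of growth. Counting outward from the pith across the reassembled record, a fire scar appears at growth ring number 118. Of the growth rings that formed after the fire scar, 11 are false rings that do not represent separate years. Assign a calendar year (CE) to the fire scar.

1732 CE

Total growth rings = 124 + 232 = 356.
The fire scar sits at growth ring 118 from the pith, so 356 − 118 = 238 growth rings formed after it.
238 − 11 false = 227 true growth rings after the fire scar.
1959 − 227 = 1732 CE.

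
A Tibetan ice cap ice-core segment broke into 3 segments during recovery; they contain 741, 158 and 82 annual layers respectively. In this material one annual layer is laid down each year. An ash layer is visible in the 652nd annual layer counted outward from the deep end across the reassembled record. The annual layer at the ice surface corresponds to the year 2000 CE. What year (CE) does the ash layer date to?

1671 CE

Total annual layers = 741 + 158 + 82 = 981.
The ash layer sits at annual layer 652 from the deep end, so 981 − 652 = 329 annual layers formed after it.
The annual layer at the ice surface is 2000 CE, so the ash layer dates to 2000 − 329 = 1671 CE.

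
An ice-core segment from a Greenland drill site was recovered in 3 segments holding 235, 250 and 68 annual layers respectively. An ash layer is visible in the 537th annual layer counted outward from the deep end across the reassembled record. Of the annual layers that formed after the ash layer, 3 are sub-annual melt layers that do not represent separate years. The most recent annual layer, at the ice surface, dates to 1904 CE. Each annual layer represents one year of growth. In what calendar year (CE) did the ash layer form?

Total annual layers = 235 + 250 + 68 = 553.
553 − 537 = 16 annual layers lie beyond the ash layer toward the ice surface.
Removing the 3 false annual layers leaves 16 − 3 = 13 true annual layers beyond the ash layer.
1904 − 13 = 1891 CE.

1891 CE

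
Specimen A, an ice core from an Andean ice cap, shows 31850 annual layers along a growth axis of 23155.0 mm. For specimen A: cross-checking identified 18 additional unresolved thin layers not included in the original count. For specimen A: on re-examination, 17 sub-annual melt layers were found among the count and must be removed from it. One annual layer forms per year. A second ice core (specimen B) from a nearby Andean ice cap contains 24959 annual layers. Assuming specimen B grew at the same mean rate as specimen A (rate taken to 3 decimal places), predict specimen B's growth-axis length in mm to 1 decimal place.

Specimen A: after corrections the count is 31850 − 17 + 18 = 31851 annual layers.
A: Extension rate ≈ 23155.0 / 31851 = 0.727 mm/yr.
B's length ≈ 0.727 × 24959 = 18145.2 mm.

18145.2 mm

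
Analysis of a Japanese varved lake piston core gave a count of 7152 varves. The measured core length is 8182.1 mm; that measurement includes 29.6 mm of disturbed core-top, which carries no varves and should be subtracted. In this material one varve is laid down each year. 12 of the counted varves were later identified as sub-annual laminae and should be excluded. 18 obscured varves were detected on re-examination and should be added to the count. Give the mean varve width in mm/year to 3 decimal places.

True varve count = 7152 − 12 + 18 = 7158.
Net length = 8182.1 − 29.6 = 8152.5 mm.
Extension rate ≈ 8152.5 / 7158 = 1.139 mm/year.

1.139 mm/year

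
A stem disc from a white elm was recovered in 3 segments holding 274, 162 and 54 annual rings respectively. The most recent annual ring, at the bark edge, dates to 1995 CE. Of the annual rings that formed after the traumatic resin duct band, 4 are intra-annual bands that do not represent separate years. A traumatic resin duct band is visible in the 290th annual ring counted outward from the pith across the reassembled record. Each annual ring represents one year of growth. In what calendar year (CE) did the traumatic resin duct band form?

Total annual rings = 274 + 162 + 54 = 490.
The traumatic resin duct band sits at annual ring 290 from the pith, so 490 − 290 = 200 annual rings formed after it.
200 − 4 false = 196 true annual rings after the traumatic resin duct band.
The annual ring at the bark edge is 1995 CE, so the traumatic resin duct band dates to 1995 − 196 = 1799 CE.

1799 CE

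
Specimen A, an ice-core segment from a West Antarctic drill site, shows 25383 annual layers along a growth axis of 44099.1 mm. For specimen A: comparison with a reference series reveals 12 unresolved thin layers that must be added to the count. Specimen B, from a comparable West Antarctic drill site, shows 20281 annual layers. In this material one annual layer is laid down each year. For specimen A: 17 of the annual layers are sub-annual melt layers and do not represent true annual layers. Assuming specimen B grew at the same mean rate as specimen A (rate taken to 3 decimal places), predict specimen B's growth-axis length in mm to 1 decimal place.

35248.4 mm

Specimen A: after corrections the count is 25383 − 17 + 12 = 25378 annual layers.
A: 44099.1 mm over 25378 years gives 44099.1 / 25378 ≈ 1.738 mm/yr.
For B, 1.738 mm/year × 20281 years = 35248.4 mm.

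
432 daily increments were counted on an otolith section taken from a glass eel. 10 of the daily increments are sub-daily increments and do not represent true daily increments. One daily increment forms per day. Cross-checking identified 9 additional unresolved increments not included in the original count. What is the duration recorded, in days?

431 days

True daily increment count = 432 − 10 + 9 = 431.
One daily increment per day makes the duration 431 days.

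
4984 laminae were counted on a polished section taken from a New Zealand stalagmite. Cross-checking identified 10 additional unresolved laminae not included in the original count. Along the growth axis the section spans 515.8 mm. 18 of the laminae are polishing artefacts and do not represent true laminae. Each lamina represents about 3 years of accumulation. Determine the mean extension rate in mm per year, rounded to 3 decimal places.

0.035 mm per year

Correcting the raw count gives 4984 − 18 + 10 = 4976 true laminae.
Multiplying by 3 years per lamina: 4976 × 3 = 14928 years.
Mean rate = 515.8 mm / 14928 years ≈ 0.035 mm per year.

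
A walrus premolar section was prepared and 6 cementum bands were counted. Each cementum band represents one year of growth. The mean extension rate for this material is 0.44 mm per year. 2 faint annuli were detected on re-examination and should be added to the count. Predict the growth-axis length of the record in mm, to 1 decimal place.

Adjusted count: 6 + 2 = 8 cementum bands.
Length ≈ 0.44 × 8 = 3.5 mm.

3.5 mm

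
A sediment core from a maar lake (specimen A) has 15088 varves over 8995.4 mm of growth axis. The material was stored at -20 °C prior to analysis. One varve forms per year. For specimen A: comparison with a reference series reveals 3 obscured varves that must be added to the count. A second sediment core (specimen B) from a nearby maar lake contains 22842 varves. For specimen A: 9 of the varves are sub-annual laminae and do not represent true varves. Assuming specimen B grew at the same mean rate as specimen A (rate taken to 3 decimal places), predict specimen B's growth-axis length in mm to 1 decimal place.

Specimen A: adjusted count: 15088 − 9 + 3 = 15082 varves.
A: Mean rate = 8995.4 mm / 15082 years ≈ 0.596 mm/yr.
For B, 0.596 mm/year × 22842 years = 13613.8 mm.

13613.8 mm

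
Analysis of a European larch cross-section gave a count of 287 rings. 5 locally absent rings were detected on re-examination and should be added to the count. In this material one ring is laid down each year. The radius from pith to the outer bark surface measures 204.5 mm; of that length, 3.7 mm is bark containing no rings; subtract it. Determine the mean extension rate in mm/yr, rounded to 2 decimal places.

0.69 mm/yr

True ring count = 287 + 5 = 292.
Removing the 3.7 mm offcut leaves 204.5 − 3.7 = 200.8 mm.
Extension rate ≈ 200.8 / 292 = 0.69 mm/yr.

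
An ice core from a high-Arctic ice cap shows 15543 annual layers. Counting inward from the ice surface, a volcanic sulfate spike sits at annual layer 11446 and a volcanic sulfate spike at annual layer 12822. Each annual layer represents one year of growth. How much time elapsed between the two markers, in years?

Separation: 12822 − 11446 = 1376 annual layers.
At one annual layer per year, 1376 years elapsed between them.

1376 years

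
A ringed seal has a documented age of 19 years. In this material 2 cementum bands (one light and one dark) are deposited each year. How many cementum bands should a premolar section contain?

Expected cementum bands: 19 × 2 = 38.
So 38 cementum bands should be present.

38 cementum bands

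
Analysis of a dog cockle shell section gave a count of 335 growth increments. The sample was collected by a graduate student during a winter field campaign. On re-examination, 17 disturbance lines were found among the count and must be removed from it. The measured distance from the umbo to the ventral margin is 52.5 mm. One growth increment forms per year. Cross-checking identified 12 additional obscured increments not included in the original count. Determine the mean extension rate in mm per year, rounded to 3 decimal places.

0.159 mm per year

True growth increment count = 335 − 17 + 12 = 330.
Extension rate ≈ 52.5 / 330 = 0.159 mm per year.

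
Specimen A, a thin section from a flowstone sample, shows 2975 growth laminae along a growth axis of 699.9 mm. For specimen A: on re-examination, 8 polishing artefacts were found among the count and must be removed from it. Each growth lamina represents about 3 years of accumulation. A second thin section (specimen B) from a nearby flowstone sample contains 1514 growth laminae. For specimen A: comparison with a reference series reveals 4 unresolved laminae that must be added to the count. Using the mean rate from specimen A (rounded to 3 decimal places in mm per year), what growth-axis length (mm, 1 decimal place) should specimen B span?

358.8 mm

Specimen A: true growth lamina count = 2975 − 8 + 4 = 2971.
Specimen A: multiplying by 3 years per growth lamina: 2971 × 3 = 8913 years.
A: Extension rate ≈ 699.9 / 8913 = 0.079 mm/year.
Specimen B: at 3 years per growth lamina, 1514 × 3 = 4542 years. Length of B = 0.079 × 4542 = 358.8 mm.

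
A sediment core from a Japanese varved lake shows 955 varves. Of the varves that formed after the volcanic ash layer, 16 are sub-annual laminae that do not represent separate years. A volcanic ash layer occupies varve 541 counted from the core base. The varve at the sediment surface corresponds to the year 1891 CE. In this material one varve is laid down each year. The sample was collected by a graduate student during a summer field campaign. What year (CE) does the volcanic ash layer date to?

1493 CE

The volcanic ash layer sits at varve 541 from the core base, so 955 − 541 = 414 varves formed after it.
Removing the 16 false varves leaves 414 − 16 = 398 true varves beyond the volcanic ash layer.
The varve at the sediment surface is 1891 CE, so the volcanic ash layer dates to 1891 − 398 = 1493 CE.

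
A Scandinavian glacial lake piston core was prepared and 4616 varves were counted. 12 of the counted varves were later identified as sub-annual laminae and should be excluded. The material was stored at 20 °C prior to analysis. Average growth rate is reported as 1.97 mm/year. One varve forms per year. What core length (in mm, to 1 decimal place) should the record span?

Adjusted count: 4616 − 12 = 4604 varves.
4604 years at 1.97 mm/year gives 1.97 × 4604 = 9069.9 mm.

9069.9 mm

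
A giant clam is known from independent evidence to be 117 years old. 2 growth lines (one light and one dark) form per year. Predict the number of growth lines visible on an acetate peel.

234 growth lines

117 years at 2 growth lines per year gives 117 × 2 = 234 growth lines.
So 234 growth lines should be present.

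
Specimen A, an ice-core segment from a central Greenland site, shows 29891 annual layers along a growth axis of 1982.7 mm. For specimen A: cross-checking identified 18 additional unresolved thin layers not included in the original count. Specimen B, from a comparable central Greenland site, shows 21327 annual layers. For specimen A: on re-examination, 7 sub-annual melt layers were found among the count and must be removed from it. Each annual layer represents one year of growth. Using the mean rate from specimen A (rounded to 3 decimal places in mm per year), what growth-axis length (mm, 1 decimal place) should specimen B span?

1407.6 mm

Specimen A: true annual layer count = 29891 − 7 + 18 = 29902.
A: 1982.7 mm over 29902 years gives 1982.7 / 29902 ≈ 0.066 mm per year.
B's length ≈ 0.066 × 21327 = 1407.6 mm.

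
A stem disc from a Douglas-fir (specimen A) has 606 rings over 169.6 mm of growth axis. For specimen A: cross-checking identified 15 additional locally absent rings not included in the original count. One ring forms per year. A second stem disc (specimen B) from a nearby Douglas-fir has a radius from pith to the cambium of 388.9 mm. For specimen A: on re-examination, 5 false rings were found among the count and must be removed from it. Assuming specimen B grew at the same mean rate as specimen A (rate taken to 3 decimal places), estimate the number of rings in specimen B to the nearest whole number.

1414 rings

Specimen A: after corrections the count is 606 − 5 + 15 = 616 rings.
A: 169.6 mm over 616 years gives 169.6 / 616 ≈ 0.275 mm per year.
Specimen B: 388.9 mm / 0.275 mm per year = 1414.18 years ≈ 1414 rings.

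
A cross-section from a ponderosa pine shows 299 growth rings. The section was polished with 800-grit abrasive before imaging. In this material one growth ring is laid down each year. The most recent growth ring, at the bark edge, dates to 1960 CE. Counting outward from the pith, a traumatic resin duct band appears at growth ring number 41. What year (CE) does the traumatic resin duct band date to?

The traumatic resin duct band sits at growth ring 41 from the pith, so 299 − 41 = 258 growth rings formed after it.
The growth ring at the bark edge is 1960 CE, so the traumatic resin duct band dates to 1960 − 258 = 1702 CE.

1702 CE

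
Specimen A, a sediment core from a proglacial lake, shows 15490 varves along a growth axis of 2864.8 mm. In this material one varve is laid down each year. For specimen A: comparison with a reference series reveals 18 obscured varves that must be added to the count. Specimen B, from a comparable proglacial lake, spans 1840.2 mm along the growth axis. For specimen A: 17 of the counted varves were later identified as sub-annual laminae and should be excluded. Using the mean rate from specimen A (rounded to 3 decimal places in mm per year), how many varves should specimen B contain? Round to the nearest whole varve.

Specimen A: after corrections the count is 15490 − 17 + 18 = 15491 varves.
A: Mean rate = 2864.8 mm / 15491 years ≈ 0.185 mm/year.
For B, 1840.2 / 0.185 = 9947.03 years ≈ 9947 varves.

9947 varves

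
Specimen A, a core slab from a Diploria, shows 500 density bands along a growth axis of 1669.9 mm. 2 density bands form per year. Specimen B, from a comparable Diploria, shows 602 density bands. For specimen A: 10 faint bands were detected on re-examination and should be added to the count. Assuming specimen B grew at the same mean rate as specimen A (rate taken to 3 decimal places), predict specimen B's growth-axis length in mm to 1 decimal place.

1971.2 mm

Specimen A: after corrections the count is 500 + 10 = 510 density bands.
Specimen A: with 2 density bands per year, 510 / 2 = 255 years.
A: 1669.9 mm over 255 years gives 1669.9 / 255 ≈ 6.549 mm/yr.
Specimen B: dividing by 2 density bands per year: 602 / 2 = 301 years. For B, 6.549 mm/year × 301 years = 1971.2 mm.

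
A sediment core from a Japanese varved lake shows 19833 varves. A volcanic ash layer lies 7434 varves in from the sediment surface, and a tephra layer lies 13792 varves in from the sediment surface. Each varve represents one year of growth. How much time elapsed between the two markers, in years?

Separation: 13792 − 7434 = 6358 varves.
That is 6358 years at one varve per year.

6358 years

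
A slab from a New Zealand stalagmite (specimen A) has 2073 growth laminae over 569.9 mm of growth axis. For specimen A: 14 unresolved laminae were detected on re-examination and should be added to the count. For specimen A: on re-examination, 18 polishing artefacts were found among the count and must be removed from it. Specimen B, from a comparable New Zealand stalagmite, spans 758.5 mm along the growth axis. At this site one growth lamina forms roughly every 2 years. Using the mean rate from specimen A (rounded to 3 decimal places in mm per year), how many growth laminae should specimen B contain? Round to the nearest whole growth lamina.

Specimen A: adjusted count: 2073 − 18 + 14 = 2069 growth laminae.
Specimen A: at 2 years per growth lamina, 2069 × 2 = 4138 years.
A: Extension rate ≈ 569.9 / 4138 = 0.138 mm per year.
B spans 758.5 / 0.138 = 5496.38 years; at 2 years per growth lamina that is 5496.38 / 2 ≈ 2748 growth laminae.

2748 growth laminae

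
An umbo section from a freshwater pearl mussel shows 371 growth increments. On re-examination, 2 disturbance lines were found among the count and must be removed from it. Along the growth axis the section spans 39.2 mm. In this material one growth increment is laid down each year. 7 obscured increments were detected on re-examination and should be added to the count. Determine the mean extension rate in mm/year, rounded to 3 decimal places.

True growth increment count = 371 − 2 + 7 = 376.
Extension rate ≈ 39.2 / 376 = 0.104 mm/year.

0.104 mm/year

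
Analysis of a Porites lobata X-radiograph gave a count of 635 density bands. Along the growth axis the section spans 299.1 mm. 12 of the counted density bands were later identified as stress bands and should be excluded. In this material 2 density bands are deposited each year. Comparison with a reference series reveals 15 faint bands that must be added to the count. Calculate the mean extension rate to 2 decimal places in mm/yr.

0.94 mm/yr

True density band count = 635 − 12 + 15 = 638.
638 density bands at 2 per year is 638 / 2 = 319 years.
299.1 mm over 319 years gives 299.1 / 319 ≈ 0.94 mm/yr.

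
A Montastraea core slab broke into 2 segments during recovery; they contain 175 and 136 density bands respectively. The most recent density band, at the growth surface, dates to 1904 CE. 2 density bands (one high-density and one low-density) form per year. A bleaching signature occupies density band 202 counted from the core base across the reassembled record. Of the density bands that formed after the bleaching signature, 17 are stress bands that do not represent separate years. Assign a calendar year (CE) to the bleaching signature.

1858 CE

Total density bands = 175 + 136 = 311.
The bleaching signature sits at density band 202 from the core base, so 311 − 202 = 109 density bands formed after it.
Removing the 17 false density bands leaves 109 − 17 = 92 true density bands beyond the bleaching signature.
With 2 density bands per year, 92 / 2 = 46 years.
Counting back 46 years from 1904 CE places the bleaching signature in 1904 − 46 = 1858 CE.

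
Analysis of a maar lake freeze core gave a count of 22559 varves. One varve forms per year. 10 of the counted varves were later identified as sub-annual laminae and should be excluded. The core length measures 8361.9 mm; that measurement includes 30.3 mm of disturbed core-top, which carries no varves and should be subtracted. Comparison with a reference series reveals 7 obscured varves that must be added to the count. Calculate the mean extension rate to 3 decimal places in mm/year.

0.369 mm/year

True varve count = 22559 − 10 + 7 = 22556.
The growth record spans 8361.9 − 30.3 = 8331.6 mm.
Extension rate ≈ 8331.6 / 22556 = 0.369 mm/year.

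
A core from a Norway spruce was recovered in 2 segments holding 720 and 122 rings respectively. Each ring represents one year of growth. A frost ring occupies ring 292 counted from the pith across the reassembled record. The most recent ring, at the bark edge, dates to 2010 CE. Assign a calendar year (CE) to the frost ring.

Total rings = 720 + 122 = 842.
842 − 292 = 550 rings lie beyond the frost ring toward the bark edge.
Counting back 550 years from 2010 CE places the frost ring in 2010 − 550 = 1460 CE.

1460 CE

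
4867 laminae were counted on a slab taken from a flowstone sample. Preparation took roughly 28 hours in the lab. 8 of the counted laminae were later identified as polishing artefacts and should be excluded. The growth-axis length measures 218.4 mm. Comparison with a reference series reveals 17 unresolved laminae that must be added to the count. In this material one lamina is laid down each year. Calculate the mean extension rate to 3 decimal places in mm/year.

Adjusted count: 4867 − 8 + 17 = 4876 laminae.
Mean rate = 218.4 mm / 4876 years ≈ 0.045 mm/year.

0.045 mm/year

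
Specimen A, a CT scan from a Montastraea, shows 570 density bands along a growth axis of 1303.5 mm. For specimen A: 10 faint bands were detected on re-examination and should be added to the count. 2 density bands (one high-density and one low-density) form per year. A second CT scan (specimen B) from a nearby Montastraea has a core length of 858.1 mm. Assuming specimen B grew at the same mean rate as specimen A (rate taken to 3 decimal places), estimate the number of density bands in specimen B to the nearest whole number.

382 density bands

Specimen A: after corrections the count is 570 + 10 = 580 density bands.
Specimen A: 580 density bands at 2 per year is 580 / 2 = 290 years.
A: Mean rate = 1303.5 mm / 290 years ≈ 4.495 mm/yr.
Specimen B: 858.1 mm / 4.495 mm per year = 190.90 years; at 2 density bands per year that is 190.90 × 2 ≈ 382 density bands.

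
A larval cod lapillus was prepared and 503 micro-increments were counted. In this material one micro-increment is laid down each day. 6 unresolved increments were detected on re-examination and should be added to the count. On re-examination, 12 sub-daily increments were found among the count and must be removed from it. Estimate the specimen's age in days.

497 d

Adjusted count: 503 − 12 + 6 = 497 micro-increments.
At one micro-increment per day, that is 497 days.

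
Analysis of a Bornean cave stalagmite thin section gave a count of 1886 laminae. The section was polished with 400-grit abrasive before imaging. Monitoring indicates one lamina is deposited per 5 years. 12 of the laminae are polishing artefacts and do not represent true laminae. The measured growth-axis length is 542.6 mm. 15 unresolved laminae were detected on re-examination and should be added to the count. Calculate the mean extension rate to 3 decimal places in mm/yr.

0.057 mm/yr

After corrections the count is 1886 − 12 + 15 = 1889 laminae.
1889 laminae at 5 years each span 1889 × 5 = 9445 years.
Mean rate = 542.6 mm / 9445 years ≈ 0.057 mm/yr.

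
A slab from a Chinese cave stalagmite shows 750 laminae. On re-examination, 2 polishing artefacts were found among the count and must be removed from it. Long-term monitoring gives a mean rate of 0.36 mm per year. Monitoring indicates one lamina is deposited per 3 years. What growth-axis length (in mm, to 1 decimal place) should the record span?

807.8 mm

Adjusted count: 750 − 2 = 748 laminae.
748 laminae at 3 years each span 748 × 3 = 2244 years.
2244 years at 0.36 mm/year gives 0.36 × 2244 = 807.8 mm.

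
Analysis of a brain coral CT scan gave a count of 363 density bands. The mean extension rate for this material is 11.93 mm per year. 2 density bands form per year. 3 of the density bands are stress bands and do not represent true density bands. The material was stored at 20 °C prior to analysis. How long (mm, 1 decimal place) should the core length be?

Adjusted count: 363 − 3 = 360 density bands.
With 2 density bands per year, 360 / 2 = 180 years.
Predicted length = 11.93 mm/year × 180 years = 2147.4 mm.

2147.4 mm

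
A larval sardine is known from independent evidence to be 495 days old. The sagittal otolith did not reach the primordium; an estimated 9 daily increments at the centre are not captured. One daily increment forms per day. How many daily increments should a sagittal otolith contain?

At one daily increment per day, 495 days correspond to 495 daily increments.
Less the 9 uncaptured daily increments: 495 − 9 = 486.

486 daily increments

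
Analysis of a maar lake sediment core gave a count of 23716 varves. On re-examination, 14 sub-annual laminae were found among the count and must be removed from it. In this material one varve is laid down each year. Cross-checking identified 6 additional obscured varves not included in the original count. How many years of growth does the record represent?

Correcting the raw count gives 23716 − 14 + 6 = 23708 true varves.
One varve per year makes the duration 23708 years.

23708 years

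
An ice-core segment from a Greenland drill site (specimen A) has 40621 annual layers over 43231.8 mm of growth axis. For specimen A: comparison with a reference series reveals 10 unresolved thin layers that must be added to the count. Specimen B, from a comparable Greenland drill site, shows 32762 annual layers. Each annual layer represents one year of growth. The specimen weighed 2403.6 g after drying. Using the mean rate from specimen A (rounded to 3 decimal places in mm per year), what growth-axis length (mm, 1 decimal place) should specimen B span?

34858.8 mm

Specimen A: after corrections the count is 40621 + 10 = 40631 annual layers.
A: 43231.8 mm over 40631 years gives 43231.8 / 40631 ≈ 1.064 mm/year.
Length of B = 1.064 × 32762 = 34858.8 mm.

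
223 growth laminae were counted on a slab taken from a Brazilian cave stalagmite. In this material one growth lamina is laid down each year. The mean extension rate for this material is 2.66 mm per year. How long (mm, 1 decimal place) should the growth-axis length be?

593.2 mm

The record spans 223 years at 2.66 mm per year.
Length ≈ 2.66 × 223 = 593.2 mm.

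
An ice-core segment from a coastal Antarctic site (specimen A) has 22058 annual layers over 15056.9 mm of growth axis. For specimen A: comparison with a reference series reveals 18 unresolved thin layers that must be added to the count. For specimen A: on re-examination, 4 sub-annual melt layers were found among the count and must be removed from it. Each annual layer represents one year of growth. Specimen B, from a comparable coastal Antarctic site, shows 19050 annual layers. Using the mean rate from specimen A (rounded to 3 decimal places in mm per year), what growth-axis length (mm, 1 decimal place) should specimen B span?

Specimen A: correcting the raw count gives 22058 − 4 + 18 = 22072 true annual layers.
A: Mean rate = 15056.9 mm / 22072 years ≈ 0.682 mm per year.
B's length ≈ 0.682 × 19050 = 12992.1 mm.

12992.1 mm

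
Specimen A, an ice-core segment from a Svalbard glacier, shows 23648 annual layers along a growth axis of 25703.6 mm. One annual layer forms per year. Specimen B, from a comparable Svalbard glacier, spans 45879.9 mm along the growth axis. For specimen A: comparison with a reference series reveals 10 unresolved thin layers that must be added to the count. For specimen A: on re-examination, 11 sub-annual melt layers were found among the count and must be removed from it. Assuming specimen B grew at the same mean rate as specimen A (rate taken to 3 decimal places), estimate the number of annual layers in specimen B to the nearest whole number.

Specimen A: after corrections the count is 23648 − 11 + 10 = 23647 annual layers.
A: Mean rate = 25703.6 mm / 23647 years ≈ 1.087 mm/year.
B spans 45879.9 / 1.087 = 42207.82 years ≈ 42208 annual layers.

42208 annual layers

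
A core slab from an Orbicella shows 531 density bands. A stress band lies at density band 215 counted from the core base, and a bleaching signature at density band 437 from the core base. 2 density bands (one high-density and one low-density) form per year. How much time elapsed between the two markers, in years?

The two markers are separated by 437 − 215 = 222 density bands.
222 density bands at 2 per year is 222 / 2 = 111 years.

111 yr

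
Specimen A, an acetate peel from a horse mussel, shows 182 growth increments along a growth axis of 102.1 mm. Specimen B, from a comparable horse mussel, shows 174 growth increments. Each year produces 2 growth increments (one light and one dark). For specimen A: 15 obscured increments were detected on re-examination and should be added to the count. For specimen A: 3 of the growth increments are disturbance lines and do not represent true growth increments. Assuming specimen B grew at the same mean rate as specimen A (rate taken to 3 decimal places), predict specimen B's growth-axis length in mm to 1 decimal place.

91.6 mm

Specimen A: true growth increment count = 182 − 3 + 15 = 194.
Specimen A: with 2 growth increments per year, 194 / 2 = 97 years.
A: Mean rate = 102.1 mm / 97 years ≈ 1.053 mm per year.
Specimen B: with 2 growth increments per year, 174 / 2 = 87 years. For B, 1.053 mm/year × 87 years = 91.6 mm.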